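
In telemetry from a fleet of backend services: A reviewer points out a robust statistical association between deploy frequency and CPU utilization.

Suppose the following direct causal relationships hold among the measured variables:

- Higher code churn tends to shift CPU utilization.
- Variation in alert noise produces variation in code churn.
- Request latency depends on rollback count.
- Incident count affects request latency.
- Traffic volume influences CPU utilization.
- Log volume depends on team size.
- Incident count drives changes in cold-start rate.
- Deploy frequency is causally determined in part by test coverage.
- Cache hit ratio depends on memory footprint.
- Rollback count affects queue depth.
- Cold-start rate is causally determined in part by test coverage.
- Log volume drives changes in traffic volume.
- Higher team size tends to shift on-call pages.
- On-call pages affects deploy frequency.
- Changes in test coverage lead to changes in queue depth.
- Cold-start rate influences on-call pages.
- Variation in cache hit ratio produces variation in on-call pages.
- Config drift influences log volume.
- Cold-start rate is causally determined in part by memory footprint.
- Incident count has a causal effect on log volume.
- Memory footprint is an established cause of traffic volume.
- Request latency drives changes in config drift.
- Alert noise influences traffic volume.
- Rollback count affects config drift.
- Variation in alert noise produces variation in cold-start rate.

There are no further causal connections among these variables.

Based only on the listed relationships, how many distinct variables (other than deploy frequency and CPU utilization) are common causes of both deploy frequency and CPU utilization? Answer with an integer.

The common causes are: alert noise (to deploy frequency via alert noise → cold-start rate → on-call pages → deploy frequency; to CPU utilization via alert noise → code churn → CPU utilization); incident count (to deploy frequency via incident count → cold-start rate → on-call pages → deploy frequency; to CPU utilization via incident count → log volume → traffic volume → CPU utilization); memory footprint (to deploy frequency via memory footprint → cold-start rate → on-call pages → deploy frequency; to CPU utilization via memory footprint → traffic volume → CPU utilization); team size (to deploy frequency via team size → on-call pages → deploy frequency; to CPU utilization via team size → log volume → traffic volume → CPU utilization).
Every other variable lacks a causal path to at least one of deploy frequency and CPU utilization.

4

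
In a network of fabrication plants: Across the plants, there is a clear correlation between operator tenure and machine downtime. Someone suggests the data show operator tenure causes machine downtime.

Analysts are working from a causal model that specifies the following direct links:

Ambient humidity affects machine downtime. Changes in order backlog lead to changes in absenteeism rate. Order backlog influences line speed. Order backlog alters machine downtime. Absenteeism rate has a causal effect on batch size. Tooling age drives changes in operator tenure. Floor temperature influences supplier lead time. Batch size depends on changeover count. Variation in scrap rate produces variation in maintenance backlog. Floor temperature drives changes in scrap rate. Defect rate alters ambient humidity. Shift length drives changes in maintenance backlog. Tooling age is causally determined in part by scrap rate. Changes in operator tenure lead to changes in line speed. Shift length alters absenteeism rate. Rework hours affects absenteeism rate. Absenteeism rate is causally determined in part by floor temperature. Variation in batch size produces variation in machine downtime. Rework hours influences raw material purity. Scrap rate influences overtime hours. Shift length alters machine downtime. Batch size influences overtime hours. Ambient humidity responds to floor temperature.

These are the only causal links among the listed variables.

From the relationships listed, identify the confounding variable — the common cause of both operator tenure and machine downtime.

Floor temperature has a causal path to operator tenure (floor temperature → scrap rate → tooling age → operator tenure) and a separate causal path to machine downtime (floor temperature → ambient humidity → machine downtime), so it is a common cause of both.
No stated relationship gives operator tenure a causal route to machine downtime, so the correlation is explained by the shared upstream cause rather than a direct effect.

floor temperature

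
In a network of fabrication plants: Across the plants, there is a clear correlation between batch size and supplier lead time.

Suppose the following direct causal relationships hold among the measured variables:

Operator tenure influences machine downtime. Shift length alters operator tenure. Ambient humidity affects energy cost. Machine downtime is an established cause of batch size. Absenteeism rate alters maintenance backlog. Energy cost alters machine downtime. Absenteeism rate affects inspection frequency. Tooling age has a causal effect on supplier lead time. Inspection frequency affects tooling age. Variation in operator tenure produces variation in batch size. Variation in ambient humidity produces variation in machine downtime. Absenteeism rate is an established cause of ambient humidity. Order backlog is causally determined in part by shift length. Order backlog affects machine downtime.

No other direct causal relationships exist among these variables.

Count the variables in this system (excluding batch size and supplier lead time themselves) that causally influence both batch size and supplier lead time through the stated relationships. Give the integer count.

The common causes are: absenteeism rate (to batch size via absenteeism rate → ambient humidity → machine downtime → batch size; to supplier lead time via absenteeism rate → inspection frequency → tooling age → supplier lead time).
Every other variable lacks a causal path to at least one of batch size and supplier lead time.

1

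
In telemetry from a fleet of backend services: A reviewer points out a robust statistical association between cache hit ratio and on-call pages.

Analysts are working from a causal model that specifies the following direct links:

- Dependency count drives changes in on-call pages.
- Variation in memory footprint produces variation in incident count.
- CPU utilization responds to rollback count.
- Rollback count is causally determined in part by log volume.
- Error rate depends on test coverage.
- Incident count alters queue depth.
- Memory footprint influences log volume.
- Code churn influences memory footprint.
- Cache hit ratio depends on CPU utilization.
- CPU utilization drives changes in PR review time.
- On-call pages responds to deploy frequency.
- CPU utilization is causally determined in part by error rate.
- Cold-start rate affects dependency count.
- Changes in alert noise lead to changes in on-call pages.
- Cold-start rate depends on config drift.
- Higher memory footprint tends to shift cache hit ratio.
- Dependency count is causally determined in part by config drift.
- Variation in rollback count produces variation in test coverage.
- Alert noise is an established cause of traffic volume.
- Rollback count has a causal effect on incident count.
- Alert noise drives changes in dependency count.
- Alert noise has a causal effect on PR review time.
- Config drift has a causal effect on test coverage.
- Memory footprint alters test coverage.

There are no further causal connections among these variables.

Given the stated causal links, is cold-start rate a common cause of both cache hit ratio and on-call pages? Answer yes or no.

no

Cold-start rate has no stated causal path to cache hit ratio. A confounder must cause both variables, so cold-start rate does not qualify.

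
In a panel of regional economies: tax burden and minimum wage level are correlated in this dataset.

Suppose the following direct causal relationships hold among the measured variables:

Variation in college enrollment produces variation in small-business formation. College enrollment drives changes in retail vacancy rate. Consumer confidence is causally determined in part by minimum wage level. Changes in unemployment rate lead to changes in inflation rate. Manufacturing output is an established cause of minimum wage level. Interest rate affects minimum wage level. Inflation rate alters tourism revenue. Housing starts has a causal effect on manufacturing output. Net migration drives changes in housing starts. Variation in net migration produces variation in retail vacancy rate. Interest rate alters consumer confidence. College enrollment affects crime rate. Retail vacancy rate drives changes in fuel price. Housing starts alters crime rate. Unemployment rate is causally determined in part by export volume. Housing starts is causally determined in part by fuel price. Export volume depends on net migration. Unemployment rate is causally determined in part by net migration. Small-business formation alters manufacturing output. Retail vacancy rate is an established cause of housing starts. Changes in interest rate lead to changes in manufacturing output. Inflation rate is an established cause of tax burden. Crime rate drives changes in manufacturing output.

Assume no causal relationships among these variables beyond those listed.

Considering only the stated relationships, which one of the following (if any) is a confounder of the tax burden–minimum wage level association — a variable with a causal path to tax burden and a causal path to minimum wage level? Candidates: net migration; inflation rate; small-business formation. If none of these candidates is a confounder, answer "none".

Net migration causes tax burden (net migration → unemployment rate → inflation rate → tax burden) and also causes minimum wage level (net migration → housing starts → manufacturing output → minimum wage level); it is a common cause of both.
Each of the other candidates lacks a causal path to at least one of tax burden and minimum wage level, so they do not confound the relationship.

net migration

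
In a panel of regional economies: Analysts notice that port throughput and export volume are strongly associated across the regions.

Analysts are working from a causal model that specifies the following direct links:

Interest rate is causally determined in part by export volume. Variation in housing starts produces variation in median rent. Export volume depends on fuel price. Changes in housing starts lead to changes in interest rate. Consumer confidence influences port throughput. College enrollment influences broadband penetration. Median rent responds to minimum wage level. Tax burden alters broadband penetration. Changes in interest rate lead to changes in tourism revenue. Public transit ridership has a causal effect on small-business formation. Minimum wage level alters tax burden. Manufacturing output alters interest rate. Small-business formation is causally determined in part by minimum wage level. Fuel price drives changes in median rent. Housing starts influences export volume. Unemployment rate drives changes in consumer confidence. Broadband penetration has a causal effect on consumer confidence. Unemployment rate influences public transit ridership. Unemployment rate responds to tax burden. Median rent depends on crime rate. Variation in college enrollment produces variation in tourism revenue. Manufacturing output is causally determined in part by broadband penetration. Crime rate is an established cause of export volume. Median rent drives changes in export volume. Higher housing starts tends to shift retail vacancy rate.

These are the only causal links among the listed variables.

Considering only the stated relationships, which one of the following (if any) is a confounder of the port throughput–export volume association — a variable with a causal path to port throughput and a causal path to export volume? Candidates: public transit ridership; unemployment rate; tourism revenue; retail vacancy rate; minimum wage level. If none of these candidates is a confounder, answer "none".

Minimum wage level causes port throughput (minimum wage level → tax burden → unemployment rate → consumer confidence → port throughput) and also causes export volume (minimum wage level → median rent → export volume); it is a common cause of both.
Each of the other candidates lacks a causal path to at least one of port throughput and export volume, so they do not confound the relationship.

minimum wage level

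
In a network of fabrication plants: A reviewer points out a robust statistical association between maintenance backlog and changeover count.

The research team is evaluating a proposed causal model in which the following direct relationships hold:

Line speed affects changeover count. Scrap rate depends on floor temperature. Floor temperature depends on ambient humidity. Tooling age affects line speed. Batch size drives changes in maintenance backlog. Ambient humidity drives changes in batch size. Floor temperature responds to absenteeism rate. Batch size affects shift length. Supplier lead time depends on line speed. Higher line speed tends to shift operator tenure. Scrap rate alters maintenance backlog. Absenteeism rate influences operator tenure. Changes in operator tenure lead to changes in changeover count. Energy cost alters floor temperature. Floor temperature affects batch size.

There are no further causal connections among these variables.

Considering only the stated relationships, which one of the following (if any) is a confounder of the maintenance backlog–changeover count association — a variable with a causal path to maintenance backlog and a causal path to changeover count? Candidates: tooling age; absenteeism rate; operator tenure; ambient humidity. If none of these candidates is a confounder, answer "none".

absenteeism rate

Absenteeism rate causes maintenance backlog (absenteeism rate → floor temperature → batch size → maintenance backlog) and also causes changeover count (absenteeism rate → operator tenure → changeover count); it is a common cause of both.
Each of the other candidates lacks a causal path to at least one of maintenance backlog and changeover count, so they do not confound the relationship.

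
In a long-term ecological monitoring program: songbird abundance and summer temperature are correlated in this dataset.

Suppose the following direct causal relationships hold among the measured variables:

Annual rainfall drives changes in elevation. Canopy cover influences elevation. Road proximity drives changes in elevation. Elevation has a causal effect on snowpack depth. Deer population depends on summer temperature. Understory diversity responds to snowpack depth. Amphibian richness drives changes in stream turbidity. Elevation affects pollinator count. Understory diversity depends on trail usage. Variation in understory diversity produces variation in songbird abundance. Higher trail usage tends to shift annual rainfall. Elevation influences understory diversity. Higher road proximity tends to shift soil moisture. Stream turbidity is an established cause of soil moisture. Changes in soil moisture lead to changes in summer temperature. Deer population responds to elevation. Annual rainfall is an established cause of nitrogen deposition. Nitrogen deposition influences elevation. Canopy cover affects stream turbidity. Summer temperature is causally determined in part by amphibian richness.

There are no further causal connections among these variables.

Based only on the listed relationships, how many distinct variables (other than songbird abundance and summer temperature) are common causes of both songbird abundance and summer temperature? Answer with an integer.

The common causes are: canopy cover (to songbird abundance via canopy cover → elevation → understory diversity → songbird abundance; to summer temperature via canopy cover → stream turbidity → soil moisture → summer temperature); road proximity (to songbird abundance via road proximity → elevation → understory diversity → songbird abundance; to summer temperature via road proximity → soil moisture → summer temperature).
Every other variable lacks a causal path to at least one of songbird abundance and summer temperature.

2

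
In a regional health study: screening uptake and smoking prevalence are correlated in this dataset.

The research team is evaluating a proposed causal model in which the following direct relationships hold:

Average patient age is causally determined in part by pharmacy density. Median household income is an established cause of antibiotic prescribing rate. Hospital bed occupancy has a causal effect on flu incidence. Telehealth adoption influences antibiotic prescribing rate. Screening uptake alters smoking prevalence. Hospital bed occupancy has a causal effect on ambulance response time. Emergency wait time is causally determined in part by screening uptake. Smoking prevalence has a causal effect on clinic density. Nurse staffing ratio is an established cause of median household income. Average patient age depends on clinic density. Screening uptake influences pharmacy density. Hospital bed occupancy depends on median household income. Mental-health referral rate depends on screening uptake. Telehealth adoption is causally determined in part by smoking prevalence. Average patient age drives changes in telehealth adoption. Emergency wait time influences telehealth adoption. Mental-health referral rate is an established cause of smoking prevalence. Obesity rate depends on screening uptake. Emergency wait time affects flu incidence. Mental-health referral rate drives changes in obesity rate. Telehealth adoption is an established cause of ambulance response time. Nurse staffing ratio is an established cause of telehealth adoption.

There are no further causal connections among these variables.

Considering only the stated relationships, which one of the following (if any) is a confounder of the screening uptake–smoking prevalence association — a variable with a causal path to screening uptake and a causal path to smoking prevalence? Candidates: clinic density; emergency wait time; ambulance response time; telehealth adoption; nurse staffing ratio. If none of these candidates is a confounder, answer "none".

none

None of the listed candidates has causal paths to both screening uptake and smoking prevalence in the stated relationships, so none is a common cause.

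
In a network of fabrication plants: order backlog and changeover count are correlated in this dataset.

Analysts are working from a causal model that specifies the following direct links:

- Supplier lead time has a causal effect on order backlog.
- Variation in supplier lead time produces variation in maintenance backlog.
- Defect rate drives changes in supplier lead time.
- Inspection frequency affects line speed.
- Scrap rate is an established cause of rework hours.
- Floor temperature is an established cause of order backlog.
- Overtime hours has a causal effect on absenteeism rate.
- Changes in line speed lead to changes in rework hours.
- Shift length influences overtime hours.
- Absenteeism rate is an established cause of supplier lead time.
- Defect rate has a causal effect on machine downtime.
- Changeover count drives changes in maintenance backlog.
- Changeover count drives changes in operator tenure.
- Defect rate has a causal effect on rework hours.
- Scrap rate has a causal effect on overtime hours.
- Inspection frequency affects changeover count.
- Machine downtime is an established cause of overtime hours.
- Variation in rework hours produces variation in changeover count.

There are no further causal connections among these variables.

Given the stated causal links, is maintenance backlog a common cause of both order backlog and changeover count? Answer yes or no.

Maintenance backlog has no stated causal path to either order backlog or changeover count. A confounder must cause both variables, so maintenance backlog does not qualify.

no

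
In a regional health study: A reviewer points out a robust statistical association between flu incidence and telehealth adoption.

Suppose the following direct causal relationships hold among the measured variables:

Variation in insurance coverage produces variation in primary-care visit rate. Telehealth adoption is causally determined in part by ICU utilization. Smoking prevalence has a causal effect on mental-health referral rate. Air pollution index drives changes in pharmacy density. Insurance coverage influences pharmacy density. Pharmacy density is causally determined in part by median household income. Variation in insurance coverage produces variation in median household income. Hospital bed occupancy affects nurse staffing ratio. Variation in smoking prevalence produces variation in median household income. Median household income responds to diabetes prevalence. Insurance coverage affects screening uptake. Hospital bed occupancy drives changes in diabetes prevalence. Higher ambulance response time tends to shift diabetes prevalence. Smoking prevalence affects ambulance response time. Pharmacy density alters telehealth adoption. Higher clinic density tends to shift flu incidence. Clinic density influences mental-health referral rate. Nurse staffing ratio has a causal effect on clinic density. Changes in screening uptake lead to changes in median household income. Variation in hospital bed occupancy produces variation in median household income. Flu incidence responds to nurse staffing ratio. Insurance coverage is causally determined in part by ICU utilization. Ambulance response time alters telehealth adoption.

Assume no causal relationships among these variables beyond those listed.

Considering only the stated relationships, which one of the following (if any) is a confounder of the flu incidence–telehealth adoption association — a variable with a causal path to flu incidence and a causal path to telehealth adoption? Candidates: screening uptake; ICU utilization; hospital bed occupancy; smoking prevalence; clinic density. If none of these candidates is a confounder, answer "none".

hospital bed occupancy

Hospital bed occupancy causes flu incidence (hospital bed occupancy → nurse staffing ratio → flu incidence) and also causes telehealth adoption (hospital bed occupancy → median household income → pharmacy density → telehealth adoption); it is a common cause of both.
Each of the other candidates lacks a causal path to at least one of flu incidence and telehealth adoption, so they do not confound the relationship.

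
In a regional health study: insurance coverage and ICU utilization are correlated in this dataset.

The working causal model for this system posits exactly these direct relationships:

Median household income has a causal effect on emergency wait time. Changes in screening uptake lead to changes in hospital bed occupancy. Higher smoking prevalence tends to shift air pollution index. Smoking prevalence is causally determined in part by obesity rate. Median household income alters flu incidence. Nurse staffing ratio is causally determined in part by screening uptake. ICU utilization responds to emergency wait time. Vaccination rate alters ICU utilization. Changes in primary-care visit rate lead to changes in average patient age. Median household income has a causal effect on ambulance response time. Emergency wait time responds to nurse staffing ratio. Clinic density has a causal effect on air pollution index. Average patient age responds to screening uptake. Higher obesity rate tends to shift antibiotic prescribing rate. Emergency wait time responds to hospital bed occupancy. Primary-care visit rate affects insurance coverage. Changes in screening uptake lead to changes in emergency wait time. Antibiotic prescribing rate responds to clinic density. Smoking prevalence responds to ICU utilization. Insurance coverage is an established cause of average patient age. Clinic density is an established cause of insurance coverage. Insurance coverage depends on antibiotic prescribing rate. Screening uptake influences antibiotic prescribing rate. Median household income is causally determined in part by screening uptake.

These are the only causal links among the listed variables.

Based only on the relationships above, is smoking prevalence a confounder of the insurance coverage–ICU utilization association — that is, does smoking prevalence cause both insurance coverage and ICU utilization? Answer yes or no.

Smoking prevalence has no stated causal path to either insurance coverage or ICU utilization. A confounder must cause both variables, so smoking prevalence does not qualify.

no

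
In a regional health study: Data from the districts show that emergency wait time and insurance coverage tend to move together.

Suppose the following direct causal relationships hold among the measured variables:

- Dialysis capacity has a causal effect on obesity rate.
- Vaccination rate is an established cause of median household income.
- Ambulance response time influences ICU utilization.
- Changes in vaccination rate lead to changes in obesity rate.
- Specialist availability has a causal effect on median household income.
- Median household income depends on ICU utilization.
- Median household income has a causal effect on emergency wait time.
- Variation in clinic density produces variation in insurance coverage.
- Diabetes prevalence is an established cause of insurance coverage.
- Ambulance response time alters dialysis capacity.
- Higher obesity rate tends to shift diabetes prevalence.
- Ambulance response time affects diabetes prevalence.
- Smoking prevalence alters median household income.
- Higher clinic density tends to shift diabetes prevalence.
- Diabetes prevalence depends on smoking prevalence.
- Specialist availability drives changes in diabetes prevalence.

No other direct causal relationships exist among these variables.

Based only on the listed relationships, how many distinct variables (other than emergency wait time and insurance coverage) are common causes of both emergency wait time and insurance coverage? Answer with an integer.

The common causes are: ambulance response time (to emergency wait time via ambulance response time → ICU utilization → median household income → emergency wait time; to insurance coverage via ambulance response time → diabetes prevalence → insurance coverage); smoking prevalence (to emergency wait time via smoking prevalence → median household income → emergency wait time; to insurance coverage via smoking prevalence → diabetes prevalence → insurance coverage); specialist availability (to emergency wait time via specialist availability → median household income → emergency wait time; to insurance coverage via specialist availability → diabetes prevalence → insurance coverage); vaccination rate (to emergency wait time via vaccination rate → median household income → emergency wait time; to insurance coverage via vaccination rate → obesity rate → diabetes prevalence → insurance coverage).
Every other variable lacks a causal path to at least one of emergency wait time and insurance coverage.

4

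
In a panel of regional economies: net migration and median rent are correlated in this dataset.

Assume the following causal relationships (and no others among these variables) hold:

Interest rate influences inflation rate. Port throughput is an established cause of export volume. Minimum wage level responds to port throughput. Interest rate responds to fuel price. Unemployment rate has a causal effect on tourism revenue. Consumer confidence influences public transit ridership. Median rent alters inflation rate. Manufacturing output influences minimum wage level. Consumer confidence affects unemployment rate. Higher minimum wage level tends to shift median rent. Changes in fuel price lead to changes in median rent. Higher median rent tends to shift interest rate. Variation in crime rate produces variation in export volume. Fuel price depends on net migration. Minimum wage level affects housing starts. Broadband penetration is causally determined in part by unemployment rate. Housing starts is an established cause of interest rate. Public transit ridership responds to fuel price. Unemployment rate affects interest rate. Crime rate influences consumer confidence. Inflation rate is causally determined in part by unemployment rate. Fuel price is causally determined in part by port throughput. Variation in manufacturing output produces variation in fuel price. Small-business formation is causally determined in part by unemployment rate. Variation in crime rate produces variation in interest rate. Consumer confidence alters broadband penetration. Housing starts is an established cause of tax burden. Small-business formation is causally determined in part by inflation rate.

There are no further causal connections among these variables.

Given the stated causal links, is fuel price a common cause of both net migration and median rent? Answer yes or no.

no

Fuel price has no stated causal path to net migration. A confounder must cause both variables, so fuel price does not qualify.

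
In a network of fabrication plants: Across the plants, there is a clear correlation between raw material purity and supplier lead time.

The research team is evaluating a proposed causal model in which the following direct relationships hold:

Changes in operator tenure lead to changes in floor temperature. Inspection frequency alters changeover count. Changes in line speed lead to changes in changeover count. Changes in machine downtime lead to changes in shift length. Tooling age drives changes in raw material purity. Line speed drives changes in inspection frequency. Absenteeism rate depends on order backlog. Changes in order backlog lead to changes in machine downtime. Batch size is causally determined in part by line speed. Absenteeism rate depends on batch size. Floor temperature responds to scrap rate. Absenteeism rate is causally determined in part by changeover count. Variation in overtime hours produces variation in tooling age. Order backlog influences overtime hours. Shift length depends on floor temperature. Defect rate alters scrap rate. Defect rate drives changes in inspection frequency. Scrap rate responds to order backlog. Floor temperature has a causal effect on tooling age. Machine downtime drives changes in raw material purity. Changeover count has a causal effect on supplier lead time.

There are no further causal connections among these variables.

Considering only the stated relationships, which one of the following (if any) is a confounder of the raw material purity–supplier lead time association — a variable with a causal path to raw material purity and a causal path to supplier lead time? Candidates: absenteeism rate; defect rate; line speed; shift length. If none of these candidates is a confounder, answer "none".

Defect rate causes raw material purity (defect rate → scrap rate → floor temperature → tooling age → raw material purity) and also causes supplier lead time (defect rate → inspection frequency → changeover count → supplier lead time); it is a common cause of both.
Each of the other candidates lacks a causal path to at least one of raw material purity and supplier lead time, so they do not confound the relationship.

defect rate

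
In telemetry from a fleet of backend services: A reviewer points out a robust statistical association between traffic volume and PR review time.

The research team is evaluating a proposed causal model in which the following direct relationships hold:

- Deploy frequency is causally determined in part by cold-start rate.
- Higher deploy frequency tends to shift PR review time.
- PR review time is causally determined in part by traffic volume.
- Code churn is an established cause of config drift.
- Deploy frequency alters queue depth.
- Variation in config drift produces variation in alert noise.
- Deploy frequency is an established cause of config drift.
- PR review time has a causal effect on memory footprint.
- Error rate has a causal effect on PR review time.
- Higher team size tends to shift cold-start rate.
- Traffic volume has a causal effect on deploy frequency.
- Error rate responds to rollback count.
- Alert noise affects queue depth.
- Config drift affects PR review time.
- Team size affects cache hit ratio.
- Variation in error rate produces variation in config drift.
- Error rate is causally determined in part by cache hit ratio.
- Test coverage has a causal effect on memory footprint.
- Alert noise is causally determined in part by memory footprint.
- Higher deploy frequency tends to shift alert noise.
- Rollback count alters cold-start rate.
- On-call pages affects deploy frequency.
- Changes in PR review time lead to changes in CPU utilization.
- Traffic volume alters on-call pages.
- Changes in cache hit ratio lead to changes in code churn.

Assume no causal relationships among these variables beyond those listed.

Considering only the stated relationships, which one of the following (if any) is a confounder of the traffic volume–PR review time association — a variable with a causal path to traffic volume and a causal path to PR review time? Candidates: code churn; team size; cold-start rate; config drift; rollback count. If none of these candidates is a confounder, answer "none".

none

None of the listed candidates has causal paths to both traffic volume and PR review time in the stated relationships, so none is a common cause.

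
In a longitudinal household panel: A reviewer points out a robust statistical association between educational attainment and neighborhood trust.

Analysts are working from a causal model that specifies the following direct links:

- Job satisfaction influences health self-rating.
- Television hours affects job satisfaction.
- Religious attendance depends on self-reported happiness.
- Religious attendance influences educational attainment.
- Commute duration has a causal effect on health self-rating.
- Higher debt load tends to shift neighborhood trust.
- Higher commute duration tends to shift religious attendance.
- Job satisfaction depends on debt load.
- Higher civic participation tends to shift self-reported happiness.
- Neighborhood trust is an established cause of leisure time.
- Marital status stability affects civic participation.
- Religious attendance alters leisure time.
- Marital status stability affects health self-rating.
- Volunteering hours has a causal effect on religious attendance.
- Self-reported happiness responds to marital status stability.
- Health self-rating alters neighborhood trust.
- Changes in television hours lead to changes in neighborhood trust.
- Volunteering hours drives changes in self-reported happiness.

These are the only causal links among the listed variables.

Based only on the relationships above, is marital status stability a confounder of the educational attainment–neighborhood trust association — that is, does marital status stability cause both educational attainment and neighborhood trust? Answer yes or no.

Marital status stability has a causal path to educational attainment (marital status stability → self-reported happiness → religious attendance → educational attainment) and to neighborhood trust (marital status stability → health self-rating → neighborhood trust), so it is a common cause of both — a confounder.

yes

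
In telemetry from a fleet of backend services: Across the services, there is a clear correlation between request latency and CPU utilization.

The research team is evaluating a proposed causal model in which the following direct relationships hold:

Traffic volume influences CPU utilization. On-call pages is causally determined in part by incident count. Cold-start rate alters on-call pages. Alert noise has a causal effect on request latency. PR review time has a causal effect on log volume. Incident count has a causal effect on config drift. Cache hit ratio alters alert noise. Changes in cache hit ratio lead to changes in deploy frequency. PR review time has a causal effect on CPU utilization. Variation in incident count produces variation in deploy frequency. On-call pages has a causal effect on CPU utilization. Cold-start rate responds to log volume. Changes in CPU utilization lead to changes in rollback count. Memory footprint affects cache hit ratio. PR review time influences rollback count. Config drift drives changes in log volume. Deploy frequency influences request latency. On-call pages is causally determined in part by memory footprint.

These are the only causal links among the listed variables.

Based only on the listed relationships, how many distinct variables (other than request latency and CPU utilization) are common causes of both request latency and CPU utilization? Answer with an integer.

2

The common causes are: incident count (to request latency via incident count → deploy frequency → request latency; to CPU utilization via incident count → on-call pages → CPU utilization); memory footprint (to request latency via memory footprint → cache hit ratio → deploy frequency → request latency; to CPU utilization via memory footprint → on-call pages → CPU utilization).
Every other variable lacks a causal path to at least one of request latency and CPU utilization.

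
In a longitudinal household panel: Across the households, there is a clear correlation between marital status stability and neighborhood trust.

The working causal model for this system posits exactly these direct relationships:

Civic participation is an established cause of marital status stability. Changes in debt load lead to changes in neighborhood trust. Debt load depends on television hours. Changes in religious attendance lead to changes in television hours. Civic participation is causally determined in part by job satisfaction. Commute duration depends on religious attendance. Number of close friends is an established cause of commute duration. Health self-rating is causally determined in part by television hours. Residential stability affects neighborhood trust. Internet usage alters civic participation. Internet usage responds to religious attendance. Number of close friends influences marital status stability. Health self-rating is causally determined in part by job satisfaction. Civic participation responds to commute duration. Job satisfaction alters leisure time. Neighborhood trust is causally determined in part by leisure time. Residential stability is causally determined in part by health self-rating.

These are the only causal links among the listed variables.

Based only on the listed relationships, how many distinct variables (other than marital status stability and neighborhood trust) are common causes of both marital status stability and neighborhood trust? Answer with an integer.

The common causes are: job satisfaction (to marital status stability via job satisfaction → civic participation → marital status stability; to neighborhood trust via job satisfaction → leisure time → neighborhood trust); religious attendance (to marital status stability via religious attendance → internet usage → civic participation → marital status stability; to neighborhood trust via religious attendance → television hours → debt load → neighborhood trust).
Every other variable lacks a causal path to at least one of marital status stability and neighborhood trust.

2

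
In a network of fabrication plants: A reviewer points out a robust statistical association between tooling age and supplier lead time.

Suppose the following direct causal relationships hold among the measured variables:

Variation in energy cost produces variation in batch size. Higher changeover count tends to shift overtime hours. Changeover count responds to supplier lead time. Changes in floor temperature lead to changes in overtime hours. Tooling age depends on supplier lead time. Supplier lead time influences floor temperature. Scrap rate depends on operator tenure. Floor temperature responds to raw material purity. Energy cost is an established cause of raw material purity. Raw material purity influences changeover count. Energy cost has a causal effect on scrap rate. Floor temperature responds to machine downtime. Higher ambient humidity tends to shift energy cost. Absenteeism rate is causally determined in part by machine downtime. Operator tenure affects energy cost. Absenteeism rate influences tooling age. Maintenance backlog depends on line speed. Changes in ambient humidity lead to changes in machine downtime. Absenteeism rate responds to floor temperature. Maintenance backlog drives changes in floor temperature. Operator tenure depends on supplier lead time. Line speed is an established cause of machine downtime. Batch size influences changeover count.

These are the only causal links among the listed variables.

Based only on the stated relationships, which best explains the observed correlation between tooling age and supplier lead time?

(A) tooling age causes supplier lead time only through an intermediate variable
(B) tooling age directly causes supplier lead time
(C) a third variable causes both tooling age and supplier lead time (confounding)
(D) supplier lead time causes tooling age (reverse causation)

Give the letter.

D

The stated link runs supplier lead time → tooling age; tooling age has no causal path to supplier lead time. No variable causes both, so confounding is ruled out. The correlation reflects reverse causation.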